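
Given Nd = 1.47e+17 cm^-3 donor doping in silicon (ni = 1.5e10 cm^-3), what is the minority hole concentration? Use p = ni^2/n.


Step 1: Since Nd >> ni, n ≈ Nd = 1.47e+17 cm^-3
Step 2: p = ni^2 / n = (1.5e10)^2 / 1.47e+17
Step 3: p = 2.25e20 / 1.47e+17 = 1.53e+03 cm^-3

1.53e+03


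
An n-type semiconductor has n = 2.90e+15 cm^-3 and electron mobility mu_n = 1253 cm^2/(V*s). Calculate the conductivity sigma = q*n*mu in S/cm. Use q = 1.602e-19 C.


Step 1: sigma = q * n * mu
Step 2: sigma = 1.602e-19 * 2.90e+15 * 1253
Step 3: sigma = 5.821e-01 S/cm

5.821e-01


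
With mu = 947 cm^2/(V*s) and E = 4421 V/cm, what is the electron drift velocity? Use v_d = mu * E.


Step 1: v_d = mu * E
Step 2: v_d = 947 * 4421 = 4186687
Step 3: v_d = 4.19e+06 cm/s

4.19e+06


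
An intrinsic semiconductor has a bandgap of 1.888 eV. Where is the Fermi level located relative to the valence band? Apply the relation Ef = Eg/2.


Step 1: For an intrinsic semiconductor, the Fermi level sits at midgap.
Step 2: Ef = Eg / 2 = 1.888 / 2 = 0.944 eV

0.944


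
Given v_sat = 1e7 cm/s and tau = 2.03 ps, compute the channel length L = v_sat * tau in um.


Step 1: tau in seconds = 2.03 ps * 1e-12 = 2.0300e-12 s
Step 2: L = v_sat * tau = 1e7 * 2.0300e-12 = 2.0300e-05 cm
Step 3: L in um = 2.0300e-05 * 1e4 = 0.203 um

0.203


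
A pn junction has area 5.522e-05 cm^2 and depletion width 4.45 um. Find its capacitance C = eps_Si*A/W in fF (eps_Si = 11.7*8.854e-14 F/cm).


Step 1: eps_Si = 11.7 * 8.854e-14 = 1.035918e-12 F/cm
Step 2: W in cm = 4.45 * 1e-4 = 4.45e-04 cm
Step 3: C = 1.035918e-12 * 5.522e-05 / 4.45e-04 = 1.285469e-13 F
Step 4: C = 128.55 fF

128.55


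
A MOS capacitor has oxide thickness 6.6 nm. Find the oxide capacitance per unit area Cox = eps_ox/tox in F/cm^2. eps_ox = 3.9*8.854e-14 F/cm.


Step 1: eps_ox = 3.9 * 8.854e-14 = 3.45306e-13 F/cm
Step 2: tox in cm = 6.6 nm * 1e-7 = 6.6000e-07 cm
Step 3: Cox = 3.45306e-13 / 6.6000e-07 = 5.23e-07 F/cm^2

5.23e-07


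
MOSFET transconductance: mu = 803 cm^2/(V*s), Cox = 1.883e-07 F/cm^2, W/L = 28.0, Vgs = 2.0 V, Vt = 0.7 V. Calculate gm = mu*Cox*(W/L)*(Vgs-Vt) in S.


Step 1: Vov = Vgs - Vt = 2.0 - 0.7 = 1.3 V
Step 2: gm = mu * Cox * (W/L) * Vov
Step 3: gm = 803 * 1.883e-07 * 28.0 * 1.3 = 5.50e-03 S

5.50e-03


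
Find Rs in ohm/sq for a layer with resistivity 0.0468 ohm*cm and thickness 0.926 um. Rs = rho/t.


Step 1: Convert thickness to cm: t = 0.926 um = 9.2600e-05 cm
Step 2: Rs = rho / t = 0.0468 / 9.2600e-05
Step 3: Rs = 505.4 ohm/sq

505.4


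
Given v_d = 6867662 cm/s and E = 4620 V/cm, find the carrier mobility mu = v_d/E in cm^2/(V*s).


Step 1: mu = v_d / E
Step 2: mu = 6867662 / 4620
Step 3: mu = 1486.51 cm^2/(V*s)

1486.51


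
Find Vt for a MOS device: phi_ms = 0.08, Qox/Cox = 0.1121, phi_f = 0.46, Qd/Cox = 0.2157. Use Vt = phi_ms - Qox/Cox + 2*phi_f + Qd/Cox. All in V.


Step 1: Vt = phi_ms - Qox/Cox + 2*phi_f + Qd/Cox
Step 2: Vt = 0.08 - 0.1121 + 2*0.46 + 0.2157
Step 3: Vt = 0.08 - 0.1121 + 0.92 + 0.2157
Step 4: Vt = 1.1036 V

1.1036


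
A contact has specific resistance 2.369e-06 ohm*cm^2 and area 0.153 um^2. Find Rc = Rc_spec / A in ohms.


Step 1: Convert area to cm^2: 0.153 um^2 = 1.5300e-09 cm^2
Step 2: Rc = Rc_spec / A = 2.369e-06 / 1.5300e-09
Step 3: Rc = 1.55e+03 ohms

1.55e+03


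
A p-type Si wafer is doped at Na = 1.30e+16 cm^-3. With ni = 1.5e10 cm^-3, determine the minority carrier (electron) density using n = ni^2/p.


Step 1: Majority hole concentration p ≈ Na = 1.30e+16 cm^-3
Step 2: n = ni^2 / Na = (1.5e10)^2 / 1.30e+16
Step 3: n = 1.73e+04 cm^-3

1.73e+04


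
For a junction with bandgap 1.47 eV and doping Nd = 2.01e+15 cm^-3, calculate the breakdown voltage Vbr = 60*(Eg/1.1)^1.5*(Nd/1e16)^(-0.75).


Step 1: Eg/1.1 = 1.47/1.1 = 1.336364
Step 2: (Eg/1.1)^1.5 = 1.336364^1.5 = 1.544853
Step 3: (Nd/1e16)^(-0.75) = (0.201)^(-0.75) = 3.331217
Step 4: Vbr = 60 * 1.544853 * 3.331217 = 308.8 V

308.8


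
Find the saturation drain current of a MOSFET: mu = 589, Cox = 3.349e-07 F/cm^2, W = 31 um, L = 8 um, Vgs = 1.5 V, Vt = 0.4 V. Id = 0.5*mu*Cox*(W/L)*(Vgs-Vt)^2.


Step 1: Overdrive voltage Vov = Vgs - Vt = 1.5 - 0.4 = 1.1 V
Step 2: W/L = 31/8 = 3.875
Step 3: Id = 0.5 * 589 * 3.349e-07 * 3.875 * 1.1^2
Step 4: Id = 4.62e-04 A

4.62e-04


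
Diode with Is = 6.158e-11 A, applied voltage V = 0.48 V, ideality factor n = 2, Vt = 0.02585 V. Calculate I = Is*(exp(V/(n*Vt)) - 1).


Step 1: V/(n*Vt) = 0.48/(2*0.02585) = 9.2843
Step 2: exp(9.2843) = 1.0768e+04
Step 3: I = 6.158e-11 * (1.0768e+04 - 1) = 6.63e-07 A

6.63e-07


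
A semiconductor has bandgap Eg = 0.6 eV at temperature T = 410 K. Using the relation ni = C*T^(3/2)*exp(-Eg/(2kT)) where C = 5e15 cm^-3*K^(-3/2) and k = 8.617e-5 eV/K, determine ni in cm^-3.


Step 1: Compute kT = 8.617e-5 * 410 = 0.0353297 eV
Step 2: Exponent = -Eg/(2kT) = -0.6/(2*0.0353297) = -8.49144
Step 3: T^(3/2) = 410^1.5 = 8301.87
Step 4: ni = 5e15 * 8301.87 * exp(-8.49144) = 8.52e+15 cm^-3

8.52e+15


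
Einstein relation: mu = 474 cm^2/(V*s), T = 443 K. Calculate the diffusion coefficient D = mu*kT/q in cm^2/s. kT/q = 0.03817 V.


Step 1: D = mu * (kT/q)
Step 2: D = 474 * 0.03817
Step 3: D = 18.09 cm^2/s

18.09


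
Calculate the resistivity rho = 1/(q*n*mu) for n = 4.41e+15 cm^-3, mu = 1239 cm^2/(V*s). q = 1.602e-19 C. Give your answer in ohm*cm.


Step 1: sigma = q * n * mu = 1.602e-19 * 4.41e+15 * 1239 = 8.75331e-01 S/cm
Step 2: rho = 1 / sigma = 1 / 8.75331e-01 = 1.142 ohm*cm

1.142


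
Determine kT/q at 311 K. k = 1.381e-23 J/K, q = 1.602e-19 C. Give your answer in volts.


Step 1: kT = 1.381e-23 * 311 = 4.29491e-21 J
Step 2: Vt = kT/q = 4.29491e-21 / 1.602e-19
Step 3: Vt = 0.02681 V

0.02681


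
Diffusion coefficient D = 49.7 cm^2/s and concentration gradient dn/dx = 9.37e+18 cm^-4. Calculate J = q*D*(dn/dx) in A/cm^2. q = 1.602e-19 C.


Step 1: J = q * D * (dn/dx)
Step 2: J = 1.602e-19 * 49.7 * 9.37e+18
Step 3: J = 7.46e+01 A/cm^2

7.46e+01


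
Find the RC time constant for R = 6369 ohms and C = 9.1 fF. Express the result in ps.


Step 1: tau = R * C
Step 2: tau = 6369 * 9.1 fF = 6369 * 9.1e-15 F
Step 3: tau = 5.79579e-11 s = 57.9579 ps

57.9579


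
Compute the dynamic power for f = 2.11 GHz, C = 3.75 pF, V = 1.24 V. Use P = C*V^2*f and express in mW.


Step 1: V^2 = 1.24^2 = 1.5376 V^2
Step 2: P = C*V^2*f = 3.75e-12 F * 1.5376 * 2.11e9 Hz
Step 3: P = 1.216626e-02 W
Step 4: P = 12.166 mW

12.166


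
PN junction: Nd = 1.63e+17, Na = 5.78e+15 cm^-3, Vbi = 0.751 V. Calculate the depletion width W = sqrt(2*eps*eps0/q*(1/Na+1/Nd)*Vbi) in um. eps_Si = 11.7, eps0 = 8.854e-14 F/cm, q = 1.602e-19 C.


Step 1: 1/Na + 1/Nd = 1/5.78e+15 + 1/1.63e+17 = 1.79145e-16
Step 2: 2*eps*eps0/q = 2*11.7*8.854e-14/1.602e-19 = 1.293281e+07
Step 3: W^2 = 1.293281e+07 * 1.79145e-16 * 0.751 = 1.73995e-09
Step 4: W = sqrt(1.73995e-09) = 4.171e-05 cm = 0.4171 um

0.4171


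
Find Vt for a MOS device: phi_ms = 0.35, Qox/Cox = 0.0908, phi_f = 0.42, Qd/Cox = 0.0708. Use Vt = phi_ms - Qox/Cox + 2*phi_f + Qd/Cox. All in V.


Step 1: Vt = phi_ms - Qox/Cox + 2*phi_f + Qd/Cox
Step 2: Vt = 0.35 - 0.0908 + 2*0.42 + 0.0708
Step 3: Vt = 0.35 - 0.0908 + 0.84 + 0.0708
Step 4: Vt = 1.17 V

1.17


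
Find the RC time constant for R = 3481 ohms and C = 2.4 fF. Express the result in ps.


Step 1: tau = R * C
Step 2: tau = 3481 * 2.4 fF = 3481 * 2.4e-15 F
Step 3: tau = 8.3544e-12 s = 8.3544 ps

8.3544


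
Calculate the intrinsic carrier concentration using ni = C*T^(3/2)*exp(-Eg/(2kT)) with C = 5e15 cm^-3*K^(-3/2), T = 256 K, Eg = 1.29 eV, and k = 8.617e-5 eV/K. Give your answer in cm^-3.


Step 1: Compute kT = 8.617e-5 * 256 = 0.02205952 eV
Step 2: Exponent = -Eg/(2kT) = -1.29/(2*0.02205952) = -29.23908
Step 3: T^(3/2) = 256^1.5 = 4096.00
Step 4: ni = 5e15 * 4096.00 * exp(-29.23908) = 4.10e+06 cm^-3

4.10e+06


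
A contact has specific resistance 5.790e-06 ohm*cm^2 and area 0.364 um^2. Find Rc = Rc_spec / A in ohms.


Step 1: Convert area to cm^2: 0.364 um^2 = 3.6400e-09 cm^2
Step 2: Rc = Rc_spec / A = 5.790e-06 / 3.6400e-09
Step 3: Rc = 1.59e+03 ohms

1.59e+03


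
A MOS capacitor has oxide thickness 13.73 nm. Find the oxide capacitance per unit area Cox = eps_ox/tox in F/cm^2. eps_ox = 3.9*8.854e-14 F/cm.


Step 1: eps_ox = 3.9 * 8.854e-14 = 3.45306e-13 F/cm
Step 2: tox in cm = 13.73 nm * 1e-7 = 1.3730e-06 cm
Step 3: Cox = 3.45306e-13 / 1.3730e-06 = 2.51e-07 F/cm^2

2.51e-07


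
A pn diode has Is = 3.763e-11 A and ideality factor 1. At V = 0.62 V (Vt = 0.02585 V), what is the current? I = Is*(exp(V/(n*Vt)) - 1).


Step 1: V/(n*Vt) = 0.62/(1*0.02585) = 23.9845
Step 2: exp(23.9845) = 2.6082e+10
Step 3: I = 3.763e-11 * (2.6082e+10 - 1) = 9.81e-01 A

9.81e-01


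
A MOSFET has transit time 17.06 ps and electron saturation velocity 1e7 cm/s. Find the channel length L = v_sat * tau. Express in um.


Step 1: tau in seconds = 17.06 ps * 1e-12 = 1.7060e-11 s
Step 2: L = v_sat * tau = 1e7 * 1.7060e-11 = 1.7060e-04 cm
Step 3: L in um = 1.7060e-04 * 1e4 = 1.706 um

1.706


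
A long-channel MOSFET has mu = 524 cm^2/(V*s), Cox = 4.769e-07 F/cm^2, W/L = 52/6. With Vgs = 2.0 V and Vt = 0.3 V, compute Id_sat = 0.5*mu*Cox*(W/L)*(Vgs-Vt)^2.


Step 1: Overdrive voltage Vov = Vgs - Vt = 2.0 - 0.3 = 1.7 V
Step 2: W/L = 52/6 = 8.66667
Step 3: Id = 0.5 * 524 * 4.769e-07 * 8.66667 * 1.7^2
Step 4: Id = 3.13e-03 A

3.13e-03


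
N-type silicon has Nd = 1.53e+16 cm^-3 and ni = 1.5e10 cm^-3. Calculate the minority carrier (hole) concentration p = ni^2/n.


Step 1: Since Nd >> ni, n ≈ Nd = 1.53e+16 cm^-3
Step 2: p = ni^2 / n = (1.5e10)^2 / 1.53e+16
Step 3: p = 2.25e20 / 1.53e+16 = 1.47e+04 cm^-3

1.47e+04


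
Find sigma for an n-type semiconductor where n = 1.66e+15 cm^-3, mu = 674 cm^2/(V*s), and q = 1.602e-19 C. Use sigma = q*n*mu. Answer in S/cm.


Step 1: sigma = q * n * mu
Step 2: sigma = 1.602e-19 * 1.66e+15 * 674
Step 3: sigma = 1.792e-01 S/cm

1.792e-01


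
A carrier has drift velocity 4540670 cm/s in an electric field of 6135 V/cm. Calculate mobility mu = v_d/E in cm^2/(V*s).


Step 1: mu = v_d / E
Step 2: mu = 4540670 / 6135
Step 3: mu = 740.13 cm^2/(V*s)

740.13


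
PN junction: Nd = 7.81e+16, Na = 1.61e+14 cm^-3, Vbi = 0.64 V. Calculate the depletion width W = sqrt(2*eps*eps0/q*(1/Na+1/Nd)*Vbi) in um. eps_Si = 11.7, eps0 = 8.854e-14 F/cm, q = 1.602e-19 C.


Step 1: 1/Na + 1/Nd = 1/1.61e+14 + 1/7.81e+16 = 6.22398e-15
Step 2: 2*eps*eps0/q = 2*11.7*8.854e-14/1.602e-19 = 1.293281e+07
Step 3: W^2 = 1.293281e+07 * 6.22398e-15 * 0.64 = 5.15159e-08
Step 4: W = sqrt(5.15159e-08) = 2.270e-04 cm = 2.27 um

2.27


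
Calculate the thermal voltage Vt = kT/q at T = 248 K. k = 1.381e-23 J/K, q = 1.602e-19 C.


Step 1: kT = 1.381e-23 * 248 = 3.42488e-21 J
Step 2: Vt = kT/q = 3.42488e-21 / 1.602e-19
Step 3: Vt = 0.02138 V

0.02138


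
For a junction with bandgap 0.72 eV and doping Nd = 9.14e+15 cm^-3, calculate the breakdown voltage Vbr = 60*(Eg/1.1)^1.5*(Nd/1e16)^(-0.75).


Step 1: Eg/1.1 = 0.72/1.1 = 0.654545
Step 2: (Eg/1.1)^1.5 = 0.654545^1.5 = 0.529553
Step 3: (Nd/1e16)^(-0.75) = (0.914)^(-0.75) = 1.069770
Step 4: Vbr = 60 * 0.529553 * 1.069770 = 34.0 V

34.0


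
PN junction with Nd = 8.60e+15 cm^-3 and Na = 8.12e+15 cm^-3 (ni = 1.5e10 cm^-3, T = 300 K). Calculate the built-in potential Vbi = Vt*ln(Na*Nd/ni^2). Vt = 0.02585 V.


Step 1: Compute Na*Nd/ni^2 = 8.12e+15 * 8.60e+15 / (1.5e10)^2 = 3.1036e+11
Step 2: ln(3.1036e+11) = 26.4610
Step 3: Vbi = 0.02585 * 26.4610 = 0.684 V

0.684


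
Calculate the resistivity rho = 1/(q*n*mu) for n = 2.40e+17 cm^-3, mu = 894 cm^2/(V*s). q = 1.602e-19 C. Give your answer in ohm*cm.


Step 1: sigma = q * n * mu = 1.602e-19 * 2.40e+17 * 894 = 3.43725e+01 S/cm
Step 2: rho = 1 / sigma = 1 / 3.43725e+01 = 0.02909 ohm*cm

0.02909


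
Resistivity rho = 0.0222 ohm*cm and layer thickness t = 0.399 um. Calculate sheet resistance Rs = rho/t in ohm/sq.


Step 1: Convert thickness to cm: t = 0.399 um = 3.9900e-05 cm
Step 2: Rs = rho / t = 0.0222 / 3.9900e-05
Step 3: Rs = 556.4 ohm/sq

556.4


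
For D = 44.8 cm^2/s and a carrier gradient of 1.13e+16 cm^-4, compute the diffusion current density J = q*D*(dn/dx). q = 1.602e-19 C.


Step 1: J = q * D * (dn/dx)
Step 2: J = 1.602e-19 * 44.8 * 1.13e+16
Step 3: J = 8.11e-02 A/cm^2

8.11e-02


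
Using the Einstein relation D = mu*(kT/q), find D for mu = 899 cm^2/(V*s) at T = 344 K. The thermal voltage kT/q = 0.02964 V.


Step 1: D = mu * (kT/q)
Step 2: D = 899 * 0.02964
Step 3: D = 26.65 cm^2/s

26.65


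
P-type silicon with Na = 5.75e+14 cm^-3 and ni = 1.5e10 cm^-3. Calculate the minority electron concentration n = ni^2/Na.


Step 1: Majority hole concentration p ≈ Na = 5.75e+14 cm^-3
Step 2: n = ni^2 / Na = (1.5e10)^2 / 5.75e+14
Step 3: n = 3.91e+05 cm^-3

3.91e+05


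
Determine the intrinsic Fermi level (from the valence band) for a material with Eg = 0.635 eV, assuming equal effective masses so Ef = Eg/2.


Step 1: For an intrinsic semiconductor, the Fermi level sits at midgap.
Step 2: Ef = Eg / 2 = 0.635 / 2 = 0.3175 eV

0.3175


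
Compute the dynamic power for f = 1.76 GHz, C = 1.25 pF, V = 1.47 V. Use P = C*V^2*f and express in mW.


Step 1: V^2 = 1.47^2 = 2.1609 V^2
Step 2: P = C*V^2*f = 1.25e-12 F * 2.1609 * 1.76e9 Hz
Step 3: P = 4.75398e-03 W
Step 4: P = 4.754 mW

4.754


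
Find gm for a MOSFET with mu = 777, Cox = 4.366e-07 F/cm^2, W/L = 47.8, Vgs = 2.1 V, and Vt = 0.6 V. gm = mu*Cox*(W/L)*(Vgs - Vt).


Step 1: Vov = Vgs - Vt = 2.1 - 0.6 = 1.5 V
Step 2: gm = mu * Cox * (W/L) * Vov
Step 3: gm = 777 * 4.366e-07 * 47.8 * 1.5 = 2.43e-02 S

2.43e-02


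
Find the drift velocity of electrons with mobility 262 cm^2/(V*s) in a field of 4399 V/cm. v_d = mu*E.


Step 1: v_d = mu * E
Step 2: v_d = 262 * 4399 = 1152538
Step 3: v_d = 1.15e+06 cm/s

1.15e+06


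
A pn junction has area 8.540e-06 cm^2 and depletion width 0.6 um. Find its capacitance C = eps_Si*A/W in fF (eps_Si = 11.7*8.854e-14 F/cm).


Step 1: eps_Si = 11.7 * 8.854e-14 = 1.035918e-12 F/cm
Step 2: W in cm = 0.6 * 1e-4 = 6.00e-05 cm
Step 3: C = 1.035918e-12 * 8.540e-06 / 6.00e-05 = 1.474457e-13 F
Step 4: C = 147.45 fF

147.45


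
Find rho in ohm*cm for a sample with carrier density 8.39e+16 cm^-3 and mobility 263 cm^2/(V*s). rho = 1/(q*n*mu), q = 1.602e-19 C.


Step 1: sigma = q * n * mu = 1.602e-19 * 8.39e+16 * 263 = 3.53493e+00 S/cm
Step 2: rho = 1 / sigma = 1 / 3.53493e+00 = 0.2829 ohm*cm

0.2829


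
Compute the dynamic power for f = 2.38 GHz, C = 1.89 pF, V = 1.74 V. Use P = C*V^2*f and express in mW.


Step 1: V^2 = 1.74^2 = 3.0276 V^2
Step 2: P = C*V^2*f = 1.89e-12 F * 3.0276 * 2.38e9 Hz
Step 3: P = 1.361875032e-02 W
Step 4: P = 13.619 mW

13.619


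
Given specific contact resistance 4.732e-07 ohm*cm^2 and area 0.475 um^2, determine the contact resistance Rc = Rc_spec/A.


Step 1: Convert area to cm^2: 0.475 um^2 = 4.7500e-09 cm^2
Step 2: Rc = Rc_spec / A = 4.732e-07 / 4.7500e-09
Step 3: Rc = 9.96e+01 ohms

9.96e+01


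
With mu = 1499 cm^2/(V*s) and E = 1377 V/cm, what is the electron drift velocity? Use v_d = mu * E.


Step 1: v_d = mu * E
Step 2: v_d = 1499 * 1377 = 2064123
Step 3: v_d = 2.06e+06 cm/s

2.06e+06


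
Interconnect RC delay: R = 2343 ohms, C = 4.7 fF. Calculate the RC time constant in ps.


Step 1: tau = R * C
Step 2: tau = 2343 * 4.7 fF = 2343 * 4.7e-15 F
Step 3: tau = 1.10121e-11 s = 11.0121 ps

11.0121


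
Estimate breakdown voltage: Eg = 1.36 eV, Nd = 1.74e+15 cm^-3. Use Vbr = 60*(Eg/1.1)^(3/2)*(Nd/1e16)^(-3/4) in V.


Step 1: Eg/1.1 = 1.36/1.1 = 1.236364
Step 2: (Eg/1.1)^1.5 = 1.236364^1.5 = 1.374737
Step 3: (Nd/1e16)^(-0.75) = (0.174)^(-0.75) = 3.711830
Step 4: Vbr = 60 * 1.374737 * 3.711830 = 306.2 V

306.2


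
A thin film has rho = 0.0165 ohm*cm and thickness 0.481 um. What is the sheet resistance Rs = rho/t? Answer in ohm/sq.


Step 1: Convert thickness to cm: t = 0.481 um = 4.8100e-05 cm
Step 2: Rs = rho / t = 0.0165 / 4.8100e-05
Step 3: Rs = 343.0 ohm/sq

343.0


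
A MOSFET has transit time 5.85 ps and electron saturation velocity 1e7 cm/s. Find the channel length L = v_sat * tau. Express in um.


Step 1: tau in seconds = 5.85 ps * 1e-12 = 5.8500e-12 s
Step 2: L = v_sat * tau = 1e7 * 5.8500e-12 = 5.8500e-05 cm
Step 3: L in um = 5.8500e-05 * 1e4 = 0.585 um

0.585


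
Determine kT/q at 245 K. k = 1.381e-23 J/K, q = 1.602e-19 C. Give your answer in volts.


Step 1: kT = 1.381e-23 * 245 = 3.38345e-21 J
Step 2: Vt = kT/q = 3.38345e-21 / 1.602e-19
Step 3: Vt = 0.02112 V

0.02112


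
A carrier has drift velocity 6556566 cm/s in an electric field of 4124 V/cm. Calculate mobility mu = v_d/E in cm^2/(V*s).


Step 1: mu = v_d / E
Step 2: mu = 6556566 / 4124
Step 3: mu = 1589.86 cm^2/(V*s)

1589.86


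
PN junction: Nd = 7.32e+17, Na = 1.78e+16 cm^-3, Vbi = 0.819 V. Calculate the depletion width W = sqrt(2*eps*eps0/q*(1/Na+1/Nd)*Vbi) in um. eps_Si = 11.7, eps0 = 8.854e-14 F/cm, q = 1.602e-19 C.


Step 1: 1/Na + 1/Nd = 1/1.78e+16 + 1/7.32e+17 = 5.75459e-17
Step 2: 2*eps*eps0/q = 2*11.7*8.854e-14/1.602e-19 = 1.293281e+07
Step 3: W^2 = 1.293281e+07 * 5.75459e-17 * 0.819 = 6.09525e-10
Step 4: W = sqrt(6.09525e-10) = 2.469e-05 cm = 0.2469 um

0.2469


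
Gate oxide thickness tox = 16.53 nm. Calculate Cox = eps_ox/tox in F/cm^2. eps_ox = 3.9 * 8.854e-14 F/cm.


Step 1: eps_ox = 3.9 * 8.854e-14 = 3.45306e-13 F/cm
Step 2: tox in cm = 16.53 nm * 1e-7 = 1.6530e-06 cm
Step 3: Cox = 3.45306e-13 / 1.6530e-06 = 2.09e-07 F/cm^2

2.09e-07


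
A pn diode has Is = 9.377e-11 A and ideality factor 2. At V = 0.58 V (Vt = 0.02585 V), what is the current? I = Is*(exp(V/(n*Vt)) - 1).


Step 1: V/(n*Vt) = 0.58/(2*0.02585) = 11.2186
Step 2: exp(11.2186) = 7.4503e+04
Step 3: I = 9.377e-11 * (7.4503e+04 - 1) = 6.99e-06 A

6.99e-06


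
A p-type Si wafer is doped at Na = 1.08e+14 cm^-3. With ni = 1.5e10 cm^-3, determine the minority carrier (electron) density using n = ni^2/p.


Step 1: Majority hole concentration p ≈ Na = 1.08e+14 cm^-3
Step 2: n = ni^2 / Na = (1.5e10)^2 / 1.08e+14
Step 3: n = 2.08e+06 cm^-3

2.08e+06


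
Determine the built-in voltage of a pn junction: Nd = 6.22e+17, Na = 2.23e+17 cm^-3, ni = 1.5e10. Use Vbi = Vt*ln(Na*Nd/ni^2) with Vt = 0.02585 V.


Step 1: Compute Na*Nd/ni^2 = 2.23e+17 * 6.22e+17 / (1.5e10)^2 = 6.1647e+14
Step 2: ln(6.1647e+14) = 34.0550
Step 3: Vbi = 0.02585 * 34.0550 = 0.88 V

0.88


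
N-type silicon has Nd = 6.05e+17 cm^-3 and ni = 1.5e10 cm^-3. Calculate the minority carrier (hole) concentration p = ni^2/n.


Step 1: Since Nd >> ni, n ≈ Nd = 6.05e+17 cm^-3
Step 2: p = ni^2 / n = (1.5e10)^2 / 6.05e+17
Step 3: p = 2.25e20 / 6.05e+17 = 3.72e+02 cm^-3

3.72e+02


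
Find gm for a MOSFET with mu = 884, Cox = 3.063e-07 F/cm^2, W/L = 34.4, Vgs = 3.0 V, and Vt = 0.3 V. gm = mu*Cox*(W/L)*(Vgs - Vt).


Step 1: Vov = Vgs - Vt = 3.0 - 0.3 = 2.7 V
Step 2: gm = mu * Cox * (W/L) * Vov
Step 3: gm = 884 * 3.063e-07 * 34.4 * 2.7 = 2.51e-02 S

2.51e-02


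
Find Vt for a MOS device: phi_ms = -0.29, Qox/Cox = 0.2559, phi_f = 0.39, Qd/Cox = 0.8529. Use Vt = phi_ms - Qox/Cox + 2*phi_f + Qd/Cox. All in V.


Step 1: Vt = phi_ms - Qox/Cox + 2*phi_f + Qd/Cox
Step 2: Vt = -0.29 - 0.2559 + 2*0.39 + 0.8529
Step 3: Vt = -0.29 - 0.2559 + 0.78 + 0.8529
Step 4: Vt = 1.087 V

1.087


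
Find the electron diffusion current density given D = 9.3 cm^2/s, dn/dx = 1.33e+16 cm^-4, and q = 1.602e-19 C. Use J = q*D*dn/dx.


Step 1: J = q * D * (dn/dx)
Step 2: J = 1.602e-19 * 9.3 * 1.33e+16
Step 3: J = 1.98e-02 A/cm^2

1.98e-02


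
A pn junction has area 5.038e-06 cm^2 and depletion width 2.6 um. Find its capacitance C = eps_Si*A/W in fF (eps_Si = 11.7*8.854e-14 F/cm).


Step 1: eps_Si = 11.7 * 8.854e-14 = 1.035918e-12 F/cm
Step 2: W in cm = 2.6 * 1e-4 = 2.60e-04 cm
Step 3: C = 1.035918e-12 * 5.038e-06 / 2.60e-04 = 2.007290e-14 F
Step 4: C = 20.07 fF

20.07


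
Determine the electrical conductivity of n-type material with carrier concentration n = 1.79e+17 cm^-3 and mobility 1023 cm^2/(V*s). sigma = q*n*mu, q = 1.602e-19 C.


Step 1: sigma = q * n * mu
Step 2: sigma = 1.602e-19 * 1.79e+17 * 1023
Step 3: sigma = 2.934e+01 S/cm

2.934e+01


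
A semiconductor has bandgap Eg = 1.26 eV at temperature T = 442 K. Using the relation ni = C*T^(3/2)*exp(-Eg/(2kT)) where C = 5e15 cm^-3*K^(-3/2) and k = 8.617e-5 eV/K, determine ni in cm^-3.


Step 1: Compute kT = 8.617e-5 * 442 = 0.03808714 eV
Step 2: Exponent = -Eg/(2kT) = -1.26/(2*0.03808714) = -16.54102
Step 3: T^(3/2) = 442^1.5 = 9292.52
Step 4: ni = 5e15 * 9292.52 * exp(-16.54102) = 3.04e+12 cm^-3

3.04e+12


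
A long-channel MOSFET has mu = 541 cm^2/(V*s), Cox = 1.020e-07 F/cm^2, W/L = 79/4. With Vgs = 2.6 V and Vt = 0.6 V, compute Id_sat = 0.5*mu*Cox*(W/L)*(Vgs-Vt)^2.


Step 1: Overdrive voltage Vov = Vgs - Vt = 2.6 - 0.6 = 2.0 V
Step 2: W/L = 79/4 = 19.75
Step 3: Id = 0.5 * 541 * 1.020e-07 * 19.75 * 2.0^2
Step 4: Id = 2.18e-03 A

2.18e-03


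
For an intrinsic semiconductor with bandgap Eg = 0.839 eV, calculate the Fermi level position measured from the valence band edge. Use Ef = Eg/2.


Step 1: For an intrinsic semiconductor, the Fermi level sits at midgap.
Step 2: Ef = Eg / 2 = 0.839 / 2 = 0.4195 eV

0.4195


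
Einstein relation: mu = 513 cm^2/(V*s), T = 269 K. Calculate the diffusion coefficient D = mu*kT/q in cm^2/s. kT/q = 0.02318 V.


Step 1: D = mu * (kT/q)
Step 2: D = 513 * 0.02318
Step 3: D = 11.89 cm^2/s

11.89


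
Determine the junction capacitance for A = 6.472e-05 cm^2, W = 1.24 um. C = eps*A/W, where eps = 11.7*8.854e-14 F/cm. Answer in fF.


Step 1: eps_Si = 11.7 * 8.854e-14 = 1.035918e-12 F/cm
Step 2: W in cm = 1.24 * 1e-4 = 1.24e-04 cm
Step 3: C = 1.035918e-12 * 6.472e-05 / 1.24e-04 = 5.406824e-13 F
Step 4: C = 540.68 fF

540.68


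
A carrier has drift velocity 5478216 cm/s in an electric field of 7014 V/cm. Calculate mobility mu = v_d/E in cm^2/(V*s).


Step 1: mu = v_d / E
Step 2: mu = 5478216 / 7014
Step 3: mu = 781.04 cm^2/(V*s)

781.04


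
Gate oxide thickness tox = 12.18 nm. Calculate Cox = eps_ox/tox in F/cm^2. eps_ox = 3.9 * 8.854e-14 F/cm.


Step 1: eps_ox = 3.9 * 8.854e-14 = 3.45306e-13 F/cm
Step 2: tox in cm = 12.18 nm * 1e-7 = 1.2180e-06 cm
Step 3: Cox = 3.45306e-13 / 1.2180e-06 = 2.84e-07 F/cm^2

2.84e-07


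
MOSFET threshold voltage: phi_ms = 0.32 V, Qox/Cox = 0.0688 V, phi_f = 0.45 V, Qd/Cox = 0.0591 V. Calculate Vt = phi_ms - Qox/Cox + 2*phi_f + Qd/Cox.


Step 1: Vt = phi_ms - Qox/Cox + 2*phi_f + Qd/Cox
Step 2: Vt = 0.32 - 0.0688 + 2*0.45 + 0.0591
Step 3: Vt = 0.32 - 0.0688 + 0.9 + 0.0591
Step 4: Vt = 1.2103 V

1.2103


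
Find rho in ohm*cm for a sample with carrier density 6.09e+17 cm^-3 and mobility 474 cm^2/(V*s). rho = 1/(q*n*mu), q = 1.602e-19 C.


Step 1: sigma = q * n * mu = 1.602e-19 * 6.09e+17 * 474 = 4.62443e+01 S/cm
Step 2: rho = 1 / sigma = 1 / 4.62443e+01 = 0.02162 ohm*cm

0.02162


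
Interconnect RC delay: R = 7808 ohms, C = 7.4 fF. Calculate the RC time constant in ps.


Step 1: tau = R * C
Step 2: tau = 7808 * 7.4 fF = 7808 * 7.4e-15 F
Step 3: tau = 5.77792e-11 s = 57.7792 ps

57.7792


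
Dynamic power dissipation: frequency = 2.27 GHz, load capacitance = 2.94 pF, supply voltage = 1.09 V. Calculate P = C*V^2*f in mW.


Step 1: V^2 = 1.09^2 = 1.1881 V^2
Step 2: P = C*V^2*f = 2.94e-12 F * 1.1881 * 2.27e9 Hz
Step 3: P = 7.92914178e-03 W
Step 4: P = 7.929 mW

7.929


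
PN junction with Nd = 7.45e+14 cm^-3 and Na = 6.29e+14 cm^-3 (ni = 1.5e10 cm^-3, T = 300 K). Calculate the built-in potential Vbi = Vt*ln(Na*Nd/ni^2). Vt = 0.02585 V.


Step 1: Compute Na*Nd/ni^2 = 6.29e+14 * 7.45e+14 / (1.5e10)^2 = 2.0827e+09
Step 2: ln(2.0827e+09) = 21.4569
Step 3: Vbi = 0.02585 * 21.4569 = 0.555 V

0.555


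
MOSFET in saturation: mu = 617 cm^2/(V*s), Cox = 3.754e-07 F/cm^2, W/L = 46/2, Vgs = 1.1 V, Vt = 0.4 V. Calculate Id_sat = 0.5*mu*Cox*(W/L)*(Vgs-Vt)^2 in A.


Step 1: Overdrive voltage Vov = Vgs - Vt = 1.1 - 0.4 = 0.7 V
Step 2: W/L = 46/2 = 23
Step 3: Id = 0.5 * 617 * 3.754e-07 * 23 * 0.7^2
Step 4: Id = 1.31e-03 A

1.31e-03


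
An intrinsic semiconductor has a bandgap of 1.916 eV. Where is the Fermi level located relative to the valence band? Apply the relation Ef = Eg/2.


Step 1: For an intrinsic semiconductor, the Fermi level sits at midgap.
Step 2: Ef = Eg / 2 = 1.916 / 2 = 0.958 eV

0.958


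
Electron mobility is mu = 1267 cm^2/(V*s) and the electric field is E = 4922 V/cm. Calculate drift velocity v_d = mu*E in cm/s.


Step 1: v_d = mu * E
Step 2: v_d = 1267 * 4922 = 6236174
Step 3: v_d = 6.24e+06 cm/s

6.24e+06


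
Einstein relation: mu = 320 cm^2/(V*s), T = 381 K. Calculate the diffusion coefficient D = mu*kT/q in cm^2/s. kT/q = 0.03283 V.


Step 1: D = mu * (kT/q)
Step 2: D = 320 * 0.03283
Step 3: D = 10.51 cm^2/s

10.51


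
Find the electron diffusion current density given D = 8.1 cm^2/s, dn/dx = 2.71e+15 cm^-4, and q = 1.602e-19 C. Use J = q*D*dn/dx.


Step 1: J = q * D * (dn/dx)
Step 2: J = 1.602e-19 * 8.1 * 2.71e+15
Step 3: J = 3.52e-03 A/cm^2

3.52e-03


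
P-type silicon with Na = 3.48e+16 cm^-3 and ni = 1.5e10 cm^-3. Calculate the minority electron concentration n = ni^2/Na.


Step 1: Majority hole concentration p ≈ Na = 3.48e+16 cm^-3
Step 2: n = ni^2 / Na = (1.5e10)^2 / 3.48e+16
Step 3: n = 6.47e+03 cm^-3

6.47e+03


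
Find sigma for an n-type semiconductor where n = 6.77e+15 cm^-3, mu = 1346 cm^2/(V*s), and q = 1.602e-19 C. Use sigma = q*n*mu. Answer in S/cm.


Step 1: sigma = q * n * mu
Step 2: sigma = 1.602e-19 * 6.77e+15 * 1346
Step 3: sigma = 1.460e+00 S/cm

1.460e+00


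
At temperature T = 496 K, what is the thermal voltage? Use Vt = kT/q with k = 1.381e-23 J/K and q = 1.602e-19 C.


Step 1: kT = 1.381e-23 * 496 = 6.84976e-21 J
Step 2: Vt = kT/q = 6.84976e-21 / 1.602e-19
Step 3: Vt = 0.04276 V

0.04276


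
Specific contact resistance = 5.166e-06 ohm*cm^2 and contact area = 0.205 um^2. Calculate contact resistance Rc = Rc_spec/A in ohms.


Step 1: Convert area to cm^2: 0.205 um^2 = 2.0500e-09 cm^2
Step 2: Rc = Rc_spec / A = 5.166e-06 / 2.0500e-09
Step 3: Rc = 2.52e+03 ohms

2.52e+03


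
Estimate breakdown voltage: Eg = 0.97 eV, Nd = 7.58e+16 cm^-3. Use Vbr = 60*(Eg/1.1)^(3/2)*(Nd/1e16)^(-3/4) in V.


Step 1: Eg/1.1 = 0.97/1.1 = 0.881818
Step 2: (Eg/1.1)^1.5 = 0.881818^1.5 = 0.828073
Step 3: (Nd/1e16)^(-0.75) = (7.58)^(-0.75) = 0.218901
Step 4: Vbr = 60 * 0.828073 * 0.218901 = 10.9 V

10.9


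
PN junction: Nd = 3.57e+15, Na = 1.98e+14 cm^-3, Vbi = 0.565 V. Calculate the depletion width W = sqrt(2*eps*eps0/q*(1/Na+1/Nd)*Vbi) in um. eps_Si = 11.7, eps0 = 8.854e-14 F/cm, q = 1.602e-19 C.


Step 1: 1/Na + 1/Nd = 1/1.98e+14 + 1/3.57e+15 = 5.33062e-15
Step 2: 2*eps*eps0/q = 2*11.7*8.854e-14/1.602e-19 = 1.293281e+07
Step 3: W^2 = 1.293281e+07 * 5.33062e-15 * 0.565 = 3.89510e-08
Step 4: W = sqrt(3.89510e-08) = 1.974e-04 cm = 1.974 um

1.974


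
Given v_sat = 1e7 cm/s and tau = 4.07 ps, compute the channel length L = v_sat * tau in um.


Step 1: tau in seconds = 4.07 ps * 1e-12 = 4.0700e-12 s
Step 2: L = v_sat * tau = 1e7 * 4.0700e-12 = 4.0700e-05 cm
Step 3: L in um = 4.0700e-05 * 1e4 = 0.407 um

0.407


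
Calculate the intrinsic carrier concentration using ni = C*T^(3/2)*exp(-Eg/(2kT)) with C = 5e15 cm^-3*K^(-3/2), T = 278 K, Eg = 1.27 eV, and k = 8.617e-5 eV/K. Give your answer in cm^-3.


Step 1: Compute kT = 8.617e-5 * 278 = 0.02395526 eV
Step 2: Exponent = -Eg/(2kT) = -1.27/(2*0.02395526) = -26.50775
Step 3: T^(3/2) = 278^1.5 = 4635.19
Step 4: ni = 5e15 * 4635.19 * exp(-26.50775) = 7.13e+07 cm^-3

7.13e+07


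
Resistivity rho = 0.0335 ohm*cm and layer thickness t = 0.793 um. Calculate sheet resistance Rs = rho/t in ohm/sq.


Step 1: Convert thickness to cm: t = 0.793 um = 7.9300e-05 cm
Step 2: Rs = rho / t = 0.0335 / 7.9300e-05
Step 3: Rs = 422.4 ohm/sq

422.4


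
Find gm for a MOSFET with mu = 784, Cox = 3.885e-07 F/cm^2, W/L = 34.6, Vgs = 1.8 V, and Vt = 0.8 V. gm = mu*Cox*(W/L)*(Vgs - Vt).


Step 1: Vov = Vgs - Vt = 1.8 - 0.8 = 1.0 V
Step 2: gm = mu * Cox * (W/L) * Vov
Step 3: gm = 784 * 3.885e-07 * 34.6 * 1.0 = 1.05e-02 S

1.05e-02


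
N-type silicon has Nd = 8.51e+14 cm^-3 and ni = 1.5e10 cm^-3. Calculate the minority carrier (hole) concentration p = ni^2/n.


Step 1: Since Nd >> ni, n ≈ Nd = 8.51e+14 cm^-3
Step 2: p = ni^2 / n = (1.5e10)^2 / 8.51e+14
Step 3: p = 2.25e20 / 8.51e+14 = 2.64e+05 cm^-3

2.64e+05


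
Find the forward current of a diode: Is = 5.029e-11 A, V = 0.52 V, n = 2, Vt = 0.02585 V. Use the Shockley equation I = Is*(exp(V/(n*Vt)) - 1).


Step 1: V/(n*Vt) = 0.52/(2*0.02585) = 10.0580
Step 2: exp(10.0580) = 2.3342e+04
Step 3: I = 5.029e-11 * (2.3342e+04 - 1) = 1.17e-06 A

1.17e-06


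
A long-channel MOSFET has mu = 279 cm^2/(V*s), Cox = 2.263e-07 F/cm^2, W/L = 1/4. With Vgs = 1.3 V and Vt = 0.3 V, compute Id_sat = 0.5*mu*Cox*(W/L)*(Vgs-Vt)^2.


Step 1: Overdrive voltage Vov = Vgs - Vt = 1.3 - 0.3 = 1.0 V
Step 2: W/L = 1/4 = 0.25
Step 3: Id = 0.5 * 279 * 2.263e-07 * 0.25 * 1.0^2
Step 4: Id = 7.89e-06 A

7.89e-06


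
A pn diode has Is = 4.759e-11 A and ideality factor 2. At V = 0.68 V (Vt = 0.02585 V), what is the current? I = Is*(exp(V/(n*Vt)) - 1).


Step 1: V/(n*Vt) = 0.68/(2*0.02585) = 13.1528
Step 2: exp(13.1528) = 5.1545e+05
Step 3: I = 4.759e-11 * (5.1545e+05 - 1) = 2.45e-05 A

2.45e-05


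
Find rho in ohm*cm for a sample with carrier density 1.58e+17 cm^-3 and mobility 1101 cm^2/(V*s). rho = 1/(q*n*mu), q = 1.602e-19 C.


Step 1: sigma = q * n * mu = 1.602e-19 * 1.58e+17 * 1101 = 2.78681e+01 S/cm
Step 2: rho = 1 / sigma = 1 / 2.78681e+01 = 0.03588 ohm*cm

0.03588


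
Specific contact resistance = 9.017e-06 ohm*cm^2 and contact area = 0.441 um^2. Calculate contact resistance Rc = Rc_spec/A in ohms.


Step 1: Convert area to cm^2: 0.441 um^2 = 4.4100e-09 cm^2
Step 2: Rc = Rc_spec / A = 9.017e-06 / 4.4100e-09
Step 3: Rc = 2.04e+03 ohms

2.04e+03


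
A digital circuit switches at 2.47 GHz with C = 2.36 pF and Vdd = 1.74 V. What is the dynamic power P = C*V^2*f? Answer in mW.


Step 1: V^2 = 1.74^2 = 3.0276 V^2
Step 2: P = C*V^2*f = 2.36e-12 F * 3.0276 * 2.47e9 Hz
Step 3: P = 1.764848592e-02 W
Step 4: P = 17.648 mW

17.648


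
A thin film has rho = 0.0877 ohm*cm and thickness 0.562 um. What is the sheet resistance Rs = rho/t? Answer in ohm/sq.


Step 1: Convert thickness to cm: t = 0.562 um = 5.6200e-05 cm
Step 2: Rs = rho / t = 0.0877 / 5.6200e-05
Step 3: Rs = 1560.5 ohm/sq

1560.5


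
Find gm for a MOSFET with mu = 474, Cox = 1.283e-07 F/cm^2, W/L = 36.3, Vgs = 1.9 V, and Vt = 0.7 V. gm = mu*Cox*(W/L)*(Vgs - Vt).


Step 1: Vov = Vgs - Vt = 1.9 - 0.7 = 1.2 V
Step 2: gm = mu * Cox * (W/L) * Vov
Step 3: gm = 474 * 1.283e-07 * 36.3 * 1.2 = 2.65e-03 S

2.65e-03


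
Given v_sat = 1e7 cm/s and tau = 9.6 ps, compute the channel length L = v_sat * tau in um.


Step 1: tau in seconds = 9.6 ps * 1e-12 = 9.6000e-12 s
Step 2: L = v_sat * tau = 1e7 * 9.6000e-12 = 9.6000e-05 cm
Step 3: L in um = 9.6000e-05 * 1e4 = 0.96 um

0.96


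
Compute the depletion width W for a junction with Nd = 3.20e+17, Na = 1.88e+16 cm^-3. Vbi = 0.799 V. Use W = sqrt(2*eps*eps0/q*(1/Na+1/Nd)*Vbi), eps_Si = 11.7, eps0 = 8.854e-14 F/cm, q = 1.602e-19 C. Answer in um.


Step 1: 1/Na + 1/Nd = 1/1.88e+16 + 1/3.20e+17 = 5.63165e-17
Step 2: 2*eps*eps0/q = 2*11.7*8.854e-14/1.602e-19 = 1.293281e+07
Step 3: W^2 = 1.293281e+07 * 5.63165e-17 * 0.799 = 5.81936e-10
Step 4: W = sqrt(5.81936e-10) = 2.412e-05 cm = 0.2412 um

0.2412


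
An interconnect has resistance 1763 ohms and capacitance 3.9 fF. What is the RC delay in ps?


Step 1: tau = R * C
Step 2: tau = 1763 * 3.9 fF = 1763 * 3.9e-15 F
Step 3: tau = 6.8757e-12 s = 6.8757 ps

6.8757


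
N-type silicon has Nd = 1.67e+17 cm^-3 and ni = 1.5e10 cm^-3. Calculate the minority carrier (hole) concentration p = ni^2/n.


Step 1: Since Nd >> ni, n ≈ Nd = 1.67e+17 cm^-3
Step 2: p = ni^2 / n = (1.5e10)^2 / 1.67e+17
Step 3: p = 2.25e20 / 1.67e+17 = 1.35e+03 cm^-3

1.35e+03


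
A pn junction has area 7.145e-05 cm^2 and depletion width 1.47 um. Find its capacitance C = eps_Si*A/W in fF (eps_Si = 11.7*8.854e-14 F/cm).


Step 1: eps_Si = 11.7 * 8.854e-14 = 1.035918e-12 F/cm
Step 2: W in cm = 1.47 * 1e-4 = 1.47e-04 cm
Step 3: C = 1.035918e-12 * 7.145e-05 / 1.47e-04 = 5.035125e-13 F
Step 4: C = 503.51 fF

503.51


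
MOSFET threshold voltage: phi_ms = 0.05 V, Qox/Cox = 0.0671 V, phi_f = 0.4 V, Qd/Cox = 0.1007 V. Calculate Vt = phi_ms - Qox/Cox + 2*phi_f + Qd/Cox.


Step 1: Vt = phi_ms - Qox/Cox + 2*phi_f + Qd/Cox
Step 2: Vt = 0.05 - 0.0671 + 2*0.4 + 0.1007
Step 3: Vt = 0.05 - 0.0671 + 0.8 + 0.1007
Step 4: Vt = 0.8836 V

0.8836


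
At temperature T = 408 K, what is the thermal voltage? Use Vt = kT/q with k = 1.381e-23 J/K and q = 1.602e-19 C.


Step 1: kT = 1.381e-23 * 408 = 5.63448e-21 J
Step 2: Vt = kT/q = 5.63448e-21 / 1.602e-19
Step 3: Vt = 0.03517 V

0.03517


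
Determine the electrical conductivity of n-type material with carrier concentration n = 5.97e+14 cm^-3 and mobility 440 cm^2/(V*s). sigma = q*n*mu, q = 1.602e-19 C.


Step 1: sigma = q * n * mu
Step 2: sigma = 1.602e-19 * 5.97e+14 * 440
Step 3: sigma = 4.208e-02 S/cm

4.208e-02


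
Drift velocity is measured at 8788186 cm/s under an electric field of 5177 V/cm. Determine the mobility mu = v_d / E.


Step 1: mu = v_d / E
Step 2: mu = 8788186 / 5177
Step 3: mu = 1697.54 cm^2/(V*s)

1697.54


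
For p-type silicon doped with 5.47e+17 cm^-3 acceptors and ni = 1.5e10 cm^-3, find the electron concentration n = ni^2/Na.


Step 1: Majority hole concentration p ≈ Na = 5.47e+17 cm^-3
Step 2: n = ni^2 / Na = (1.5e10)^2 / 5.47e+17
Step 3: n = 4.11e+02 cm^-3

4.11e+02


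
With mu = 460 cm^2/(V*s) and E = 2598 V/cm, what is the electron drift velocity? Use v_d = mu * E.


Step 1: v_d = mu * E
Step 2: v_d = 460 * 2598 = 1195080
Step 3: v_d = 1.20e+06 cm/s

1.20e+06


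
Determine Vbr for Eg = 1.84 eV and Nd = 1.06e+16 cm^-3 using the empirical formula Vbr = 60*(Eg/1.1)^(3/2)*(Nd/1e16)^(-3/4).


Step 1: Eg/1.1 = 1.84/1.1 = 1.672727
Step 2: (Eg/1.1)^1.5 = 1.672727^1.5 = 2.163404
Step 3: (Nd/1e16)^(-0.75) = (1.06)^(-0.75) = 0.957239
Step 4: Vbr = 60 * 2.163404 * 0.957239 = 124.3 V

124.3


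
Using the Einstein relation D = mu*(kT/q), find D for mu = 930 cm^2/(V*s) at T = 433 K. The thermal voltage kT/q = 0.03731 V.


Step 1: D = mu * (kT/q)
Step 2: D = 930 * 0.03731
Step 3: D = 34.7 cm^2/s

34.7


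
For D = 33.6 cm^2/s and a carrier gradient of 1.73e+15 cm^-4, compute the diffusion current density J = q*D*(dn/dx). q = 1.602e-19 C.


Step 1: J = q * D * (dn/dx)
Step 2: J = 1.602e-19 * 33.6 * 1.73e+15
Step 3: J = 9.31e-03 A/cm^2

9.31e-03


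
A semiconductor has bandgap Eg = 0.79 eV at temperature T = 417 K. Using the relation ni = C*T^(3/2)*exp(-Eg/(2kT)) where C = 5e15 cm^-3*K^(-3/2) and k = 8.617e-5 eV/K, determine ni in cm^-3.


Step 1: Compute kT = 8.617e-5 * 417 = 0.03593289 eV
Step 2: Exponent = -Eg/(2kT) = -0.79/(2*0.03593289) = -10.99271
Step 3: T^(3/2) = 417^1.5 = 8515.38
Step 4: ni = 5e15 * 8515.38 * exp(-10.99271) = 7.16e+14 cm^-3

7.16e+14


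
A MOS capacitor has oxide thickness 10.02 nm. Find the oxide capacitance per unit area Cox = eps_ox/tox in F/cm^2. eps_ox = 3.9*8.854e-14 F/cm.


Step 1: eps_ox = 3.9 * 8.854e-14 = 3.45306e-13 F/cm
Step 2: tox in cm = 10.02 nm * 1e-7 = 1.0020e-06 cm
Step 3: Cox = 3.45306e-13 / 1.0020e-06 = 3.45e-07 F/cm^2

3.45e-07


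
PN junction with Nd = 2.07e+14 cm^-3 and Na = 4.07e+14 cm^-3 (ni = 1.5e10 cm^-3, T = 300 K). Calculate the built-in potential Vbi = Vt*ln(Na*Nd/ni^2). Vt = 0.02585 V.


Step 1: Compute Na*Nd/ni^2 = 4.07e+14 * 2.07e+14 / (1.5e10)^2 = 3.7444e+08
Step 2: ln(3.7444e+08) = 19.7409
Step 3: Vbi = 0.02585 * 19.7409 = 0.51 V

0.51


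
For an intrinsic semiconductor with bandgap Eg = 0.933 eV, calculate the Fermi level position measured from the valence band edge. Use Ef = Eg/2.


Step 1: For an intrinsic semiconductor, the Fermi level sits at midgap.
Step 2: Ef = Eg / 2 = 0.933 / 2 = 0.4665 eV

0.4665


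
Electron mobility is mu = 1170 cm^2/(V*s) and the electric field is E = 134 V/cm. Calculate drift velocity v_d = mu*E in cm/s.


Step 1: v_d = mu * E
Step 2: v_d = 1170 * 134 = 156780
Step 3: v_d = 1.57e+05 cm/s

1.57e+05


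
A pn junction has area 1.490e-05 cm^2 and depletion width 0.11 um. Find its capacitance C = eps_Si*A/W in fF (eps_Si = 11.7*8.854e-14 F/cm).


Step 1: eps_Si = 11.7 * 8.854e-14 = 1.035918e-12 F/cm
Step 2: W in cm = 0.11 * 1e-4 = 1.10e-05 cm
Step 3: C = 1.035918e-12 * 1.490e-05 / 1.10e-05 = 1.403198e-12 F
Step 4: C = 1403.2 fF

1403.2


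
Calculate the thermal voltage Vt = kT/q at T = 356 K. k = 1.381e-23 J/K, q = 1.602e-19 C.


Step 1: kT = 1.381e-23 * 356 = 4.91636e-21 J
Step 2: Vt = kT/q = 4.91636e-21 / 1.602e-19
Step 3: Vt = 0.03069 V

0.03069


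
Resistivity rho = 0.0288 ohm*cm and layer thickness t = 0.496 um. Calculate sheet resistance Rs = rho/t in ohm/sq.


Step 1: Convert thickness to cm: t = 0.496 um = 4.9600e-05 cm
Step 2: Rs = rho / t = 0.0288 / 4.9600e-05
Step 3: Rs = 580.6 ohm/sq

580.6


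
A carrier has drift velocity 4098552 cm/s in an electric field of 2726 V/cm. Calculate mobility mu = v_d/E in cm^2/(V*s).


Step 1: mu = v_d / E
Step 2: mu = 4098552 / 2726
Step 3: mu = 1503.5 cm^2/(V*s)

1503.5


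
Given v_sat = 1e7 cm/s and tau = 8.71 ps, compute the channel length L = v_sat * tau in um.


Step 1: tau in seconds = 8.71 ps * 1e-12 = 8.7100e-12 s
Step 2: L = v_sat * tau = 1e7 * 8.7100e-12 = 8.7100e-05 cm
Step 3: L in um = 8.7100e-05 * 1e4 = 0.871 um

0.871


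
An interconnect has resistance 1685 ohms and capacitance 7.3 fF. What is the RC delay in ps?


Step 1: tau = R * C
Step 2: tau = 1685 * 7.3 fF = 1685 * 7.3e-15 F
Step 3: tau = 1.23005e-11 s = 12.3005 ps

12.3005


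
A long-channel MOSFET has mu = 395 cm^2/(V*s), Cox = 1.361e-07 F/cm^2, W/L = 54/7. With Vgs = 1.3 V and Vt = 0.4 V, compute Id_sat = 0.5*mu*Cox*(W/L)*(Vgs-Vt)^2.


Step 1: Overdrive voltage Vov = Vgs - Vt = 1.3 - 0.4 = 0.9 V
Step 2: W/L = 54/7 = 7.71429
Step 3: Id = 0.5 * 395 * 1.361e-07 * 7.71429 * 0.9^2
Step 4: Id = 1.68e-04 A

1.68e-04


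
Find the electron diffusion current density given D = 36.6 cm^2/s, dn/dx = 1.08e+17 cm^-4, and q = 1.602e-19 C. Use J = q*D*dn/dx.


Step 1: J = q * D * (dn/dx)
Step 2: J = 1.602e-19 * 36.6 * 1.08e+17
Step 3: J = 6.33e-01 A/cm^2

6.33e-01


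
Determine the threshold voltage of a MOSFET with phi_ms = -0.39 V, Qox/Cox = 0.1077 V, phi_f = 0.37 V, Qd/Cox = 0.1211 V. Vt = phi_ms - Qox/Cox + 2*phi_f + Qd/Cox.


Step 1: Vt = phi_ms - Qox/Cox + 2*phi_f + Qd/Cox
Step 2: Vt = -0.39 - 0.1077 + 2*0.37 + 0.1211
Step 3: Vt = -0.39 - 0.1077 + 0.74 + 0.1211
Step 4: Vt = 0.3634 V

0.3634


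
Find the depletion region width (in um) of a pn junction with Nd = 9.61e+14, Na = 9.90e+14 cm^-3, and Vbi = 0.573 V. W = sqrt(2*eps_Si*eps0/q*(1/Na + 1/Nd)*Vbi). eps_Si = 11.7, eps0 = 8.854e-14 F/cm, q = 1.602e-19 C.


Step 1: 1/Na + 1/Nd = 1/9.90e+14 + 1/9.61e+14 = 2.05068e-15
Step 2: 2*eps*eps0/q = 2*11.7*8.854e-14/1.602e-19 = 1.293281e+07
Step 3: W^2 = 1.293281e+07 * 2.05068e-15 * 0.573 = 1.51966e-08
Step 4: W = sqrt(1.51966e-08) = 1.233e-04 cm = 1.233 um

1.233


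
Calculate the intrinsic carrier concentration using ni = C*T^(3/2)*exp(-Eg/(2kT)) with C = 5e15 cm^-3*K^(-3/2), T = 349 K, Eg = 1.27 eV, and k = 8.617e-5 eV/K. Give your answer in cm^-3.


Step 1: Compute kT = 8.617e-5 * 349 = 0.03007333 eV
Step 2: Exponent = -Eg/(2kT) = -1.27/(2*0.03007333) = -21.11505
Step 3: T^(3/2) = 349^1.5 = 6519.86
Step 4: ni = 5e15 * 6519.86 * exp(-21.11505) = 2.20e+10 cm^-3

2.20e+10
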